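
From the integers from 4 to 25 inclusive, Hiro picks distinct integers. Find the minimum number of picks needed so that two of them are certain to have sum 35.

15

Two chosen integers sum to 35 exactly when both halves of some pair {x, 35−x} with 10 ≤ x ≤ 35−x ≤ 25 are chosen — 8 such pairs.
The remaining 6 elements (those with no distinct partner in range) can never complete a 35-sum, so the worst case takes all of them and one from each pair: 6 + 8 = 14.
By pigeonhole, the 15th integer has to be the second member of some pair, so 14 + 1 = 15.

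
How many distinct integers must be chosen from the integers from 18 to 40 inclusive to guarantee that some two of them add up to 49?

17

Two chosen integers sum to 49 exactly when both halves of some pair {x, 49−x} with 18 ≤ x ≤ 49−x ≤ 31 are chosen — 7 such pairs.
The remaining 9 elements (those with no distinct partner in range) can never complete a 49-sum, so the worst case takes all of them and one from each pair: 9 + 7 = 16.
The 17th integer has to be the second member of some pair, so 16 + 1 = 17.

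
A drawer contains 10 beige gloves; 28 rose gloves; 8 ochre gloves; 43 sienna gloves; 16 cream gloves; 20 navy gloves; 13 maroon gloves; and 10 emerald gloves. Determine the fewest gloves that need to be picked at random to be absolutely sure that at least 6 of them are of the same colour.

The 8 colours are the holes; the gloves drawn are the pigeons.
To avoid 6 of any one colour, the worst case takes at most 5 of each colour.
That gives 5 + 5 + 5 + 5 + 5 + 5 + 5 + 5 = 40 gloves with no colour reaching 6.
The next glove forces some colour to 6, so 40 + 1 = 41.

41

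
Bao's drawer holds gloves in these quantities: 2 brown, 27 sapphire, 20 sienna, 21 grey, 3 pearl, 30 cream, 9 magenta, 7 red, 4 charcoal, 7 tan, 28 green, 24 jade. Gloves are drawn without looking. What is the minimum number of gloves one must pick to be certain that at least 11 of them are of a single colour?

By pigeonhole, the 12 colours are the holes; the gloves drawn are the pigeons.
To avoid 11 of any one colour, the worst case takes at most 10 of each colour, or every glove of a colour that has fewer than 10.
That gives 2 + 10 + 10 + 10 + 3 + 10 + 9 + 7 + 4 + 7 + 10 + 10 = 92 gloves with no colour reaching 11.
The next glove forces some colour to 11, so 92 + 1 = 93.

93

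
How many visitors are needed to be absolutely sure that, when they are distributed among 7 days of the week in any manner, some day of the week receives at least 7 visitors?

43

With 42 visitors one could put exactly 6 in each of the 7 days of the week, and no day of the week would reach 7.
One more visitor must land in a day of the week that already has 6, giving it 7.
So 7 × 6 + 1 = 43 visitors are required.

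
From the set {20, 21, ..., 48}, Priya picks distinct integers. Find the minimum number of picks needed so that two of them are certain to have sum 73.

Two chosen integers sum to 73 exactly when both halves of some pair {x, 73−x} with 25 ≤ x ≤ 73−x ≤ 48 are chosen — 12 such pairs.
The remaining 5 elements (those with no distinct partner in range) can never complete a 73-sum, so the worst case takes all of them and one from each pair: 5 + 12 = 17.
Pigeonhole: the 18th integer has to be the second member of some pair, so 17 + 1 = 18.

18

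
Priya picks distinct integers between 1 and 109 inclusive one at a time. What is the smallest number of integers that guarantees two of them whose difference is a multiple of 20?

Integers whose pairwise differences are multiples of 20 are exactly those sharing a remainder mod 20. The 20 residue classes mod 20 are the pigeonholes.
With 20 integers one could put 1 in each residue class and have no class reach 2.
The 21st integer pushes some class to 2, so 20·1 + 1 = 21.

21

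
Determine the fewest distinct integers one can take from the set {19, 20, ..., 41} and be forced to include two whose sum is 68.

Two chosen integers sum to 68 exactly when both halves of some pair {x, 68−x} with 27 ≤ x ≤ 68−x ≤ 41 are chosen — 7 such pairs.
The remaining 9 elements (those with no distinct partner in range) can never complete a 68-sum, so the worst case takes all of them and one from each pair: 9 + 7 = 16.
Pigeonhole: the 17th integer has to be the second member of some pair, so 16 + 1 = 17.

17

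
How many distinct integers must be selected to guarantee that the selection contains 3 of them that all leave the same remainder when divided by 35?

Pigeonhole: the 35 residue classes mod 35 are the pigeonholes.
With 70 integers one could put 2 in each residue class and have no class reach 3.
The 71st integer pushes some class to 3, so 35·2 + 1 = 71.

71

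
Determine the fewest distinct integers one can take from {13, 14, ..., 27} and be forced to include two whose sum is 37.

Two chosen integers sum to 37 exactly when both halves of some pair {x, 37−x} with 13 ≤ x ≤ 37−x ≤ 24 are chosen — 6 such pairs.
The remaining 3 elements (those with no distinct partner in range) can never complete a 37-sum, so the worst case takes all of them and one from each pair: 3 + 6 = 9.
The 10th integer has to be the second member of some pair, so 9 + 1 = 10.

10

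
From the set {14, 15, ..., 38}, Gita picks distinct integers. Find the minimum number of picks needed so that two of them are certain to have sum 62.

Group the elements by complementary pair {x, 62−x}: {24,38}, {25,37}, {26,36}, …, giving 7 two-element pairs, the single value 31 (it cannot pair with itself since the integers are distinct), and 10 integers whose partner 62−x falls outside [14,38].
Pigeonhole: treating each of those 18 groups as a pigeonhole, one can pick one integer per group — 18 integers — with no two summing to 62.
The 19th integer lands in an occupied pair, forcing a sum of 62.

19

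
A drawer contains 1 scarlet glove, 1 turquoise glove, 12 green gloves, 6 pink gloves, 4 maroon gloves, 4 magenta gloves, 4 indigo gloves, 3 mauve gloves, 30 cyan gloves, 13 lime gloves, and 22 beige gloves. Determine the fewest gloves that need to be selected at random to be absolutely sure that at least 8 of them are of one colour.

Put each drawn glove into a box by colour. The largest draw with every box below 8 takes min(count, 7) from each colour; colours with fewer than 7 contribute all they have.
Σ min(cᵢ, 7) = 1 + 1 + 7 + 6 + 4 + 4 + 4 + 3 + 7 + 7 + 7 = 51.
Draw number 51 + 1 = 52 must push one box to 8.

52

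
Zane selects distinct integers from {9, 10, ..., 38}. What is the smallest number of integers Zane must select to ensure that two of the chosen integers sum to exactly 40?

A set avoiding the sum 40 can contain at most one of each pair {x, 40−x}, plus the 8 elements whose complement lies outside the range or equal to its own complement.
The integers 20, …, 38 (19 of them) are such a set: any two sum to at least 20+21 = 41 > 40.
By the pigeonhole principle, any 20th integer completes one of the 11 pairs, so 20 choices force a sum of 40.

20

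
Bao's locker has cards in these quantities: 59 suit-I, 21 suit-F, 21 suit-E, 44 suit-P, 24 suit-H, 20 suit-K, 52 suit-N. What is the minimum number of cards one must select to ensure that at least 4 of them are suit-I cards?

In the worst case for collecting suit-I cards, every non-suit-I card comes out first.
There are 21 + 21 + 44 + 24 + 20 + 52 = 182 non-suit-I cards altogether.
After those, each further card must be suit-I, so 182 + 4 = 186 draws guarantee 4 suit-I cards.

186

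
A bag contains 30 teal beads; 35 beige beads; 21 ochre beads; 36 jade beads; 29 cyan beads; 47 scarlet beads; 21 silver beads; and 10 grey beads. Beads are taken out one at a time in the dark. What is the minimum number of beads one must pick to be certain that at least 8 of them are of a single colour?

57

An adversary could hand out at most 7 beads per colour: 7 + 7 + 7 + 7 + 7 + 7 + 7 + 7 = 56 beads and still no colour has 8.
Pigeonhole: one more bead lands in a colour already at 7, so 57 draws are enough and 56 are not.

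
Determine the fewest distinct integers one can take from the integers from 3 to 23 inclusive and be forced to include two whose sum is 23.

13

A set avoiding the sum 23 can contain at most one of each pair {x, 23−x}, plus the 3 elements whose complement lies outside the range.
The integers 12, …, 23 (12 of them) are such a set: any two sum to at least 12+13 = 25 > 23.
Pigeonhole: any 13th integer completes one of the 9 pairs, so 13 choices force a sum of 23.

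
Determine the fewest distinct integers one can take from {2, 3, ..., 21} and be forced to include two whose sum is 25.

Two chosen integers sum to 25 exactly when both halves of some pair {x, 25−x} with 4 ≤ x ≤ 25−x ≤ 21 are chosen — 9 such pairs.
The remaining 2 elements (those with no distinct partner in range) can never complete a 25-sum, so the worst case takes all of them and one from each pair: 2 + 9 = 11.
By the pigeonhole principle, the 12th integer has to be the second member of some pair, so 11 + 1 = 12.

12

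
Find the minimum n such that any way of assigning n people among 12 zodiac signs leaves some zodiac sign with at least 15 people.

169

With 168 people one could put exactly 14 in each of the 12 zodiac signs, and no zodiac sign would reach 15.
One more person must land in a zodiac sign that already has 14, giving it 15.
So 12 × 14 + 1 = 169 people are required.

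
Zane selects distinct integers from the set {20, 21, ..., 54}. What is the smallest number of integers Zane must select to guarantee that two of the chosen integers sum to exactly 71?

Group the elements by complementary pair {x, 71−x}: {20,51}, {21,50}, {22,49}, …, giving 16 two-element pairs and 3 integers whose partner 71−x falls outside [20,54].
Pigeonhole: treating each of those 19 groups as a pigeonhole, one can pick one integer per group — 19 integers — with no two summing to 71.
The 20th integer lands in an occupied pair, forcing a sum of 71.

20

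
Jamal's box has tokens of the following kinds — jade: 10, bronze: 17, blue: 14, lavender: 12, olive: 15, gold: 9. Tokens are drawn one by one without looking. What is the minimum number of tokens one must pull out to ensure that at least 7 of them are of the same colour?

37

The 6 colours are the holes; the tokens drawn are the pigeons.
To avoid 7 of any one colour, the worst case takes at most 6 of each colour.
That gives 6 + 6 + 6 + 6 + 6 + 6 = 36 tokens with no colour reaching 7.
The next token forces some colour to 7, so 36 + 1 = 37.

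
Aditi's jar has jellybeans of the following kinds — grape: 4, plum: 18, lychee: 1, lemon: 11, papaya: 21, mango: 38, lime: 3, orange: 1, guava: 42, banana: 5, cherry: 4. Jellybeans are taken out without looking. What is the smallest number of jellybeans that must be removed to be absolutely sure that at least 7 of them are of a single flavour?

49

An adversary could hand out at most 6 jellybeans per flavour (6 flavours run out sooner): 4 + 6 + 1 + 6 + 6 + 6 + 3 + 1 + 6 + 5 + 4 = 48 jellybeans and still no flavour has 7.
Pigeonhole: one more jellybean lands in a flavour already at 6, so 49 draws are enough and 48 are not.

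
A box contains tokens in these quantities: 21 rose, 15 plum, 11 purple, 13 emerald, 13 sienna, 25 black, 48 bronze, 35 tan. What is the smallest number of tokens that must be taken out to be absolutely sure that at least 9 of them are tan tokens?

In the worst case for collecting tan tokens, every non-tan token comes out first.
There are 21 + 15 + 11 + 13 + 13 + 25 + 48 = 146 non-tan tokens altogether.
After those, each further token must be tan, so 146 + 9 = 155 draws guarantee 9 tan tokens.

155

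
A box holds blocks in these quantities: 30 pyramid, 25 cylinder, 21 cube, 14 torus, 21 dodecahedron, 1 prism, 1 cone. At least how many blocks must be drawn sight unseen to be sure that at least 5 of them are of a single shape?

23

Pigeonhole: the 7 shapes are the holes; the blocks drawn are the pigeons.
To avoid 5 of any one shape, the worst case takes at most 4 of each shape, or every block of a shape that has fewer than 4.
That gives 4 + 4 + 4 + 4 + 4 + 1 + 1 = 22 blocks with no shape reaching 5.
The next block forces some shape to 5, so 22 + 1 = 23.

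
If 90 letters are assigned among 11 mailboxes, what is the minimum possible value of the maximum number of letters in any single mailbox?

By pigeonhole, the 11 mailboxes are the holes and the 90 letters are the pigeons.
If every mailbox held at most 8 letters, the total would be at most 11 × 8 = 88, which is less than 90.
So some mailbox holds at least ⌈90/11⌉ = 9 letters.

9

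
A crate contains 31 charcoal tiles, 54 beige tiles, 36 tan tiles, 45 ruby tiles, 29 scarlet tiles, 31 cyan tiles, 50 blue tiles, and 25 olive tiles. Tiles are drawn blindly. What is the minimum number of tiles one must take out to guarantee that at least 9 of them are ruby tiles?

265

In the worst case for collecting ruby tiles, every non-ruby tile comes out first.
There are 31 + 54 + 36 + 29 + 31 + 50 + 25 = 256 non-ruby tiles altogether.
After those, each further tile must be ruby, so 256 + 9 = 265 draws guarantee 9 ruby tiles.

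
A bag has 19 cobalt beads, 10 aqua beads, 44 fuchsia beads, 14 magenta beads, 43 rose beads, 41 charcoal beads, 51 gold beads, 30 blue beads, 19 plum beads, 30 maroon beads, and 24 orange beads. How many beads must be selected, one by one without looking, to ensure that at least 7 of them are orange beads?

In the worst case for collecting orange beads, every non-orange bead comes out first.
There are 19 + 10 + 44 + 14 + 43 + 41 + 51 + 30 + 19 + 30 = 301 non-orange beads altogether.
After those, each further bead must be orange, so 301 + 7 = 308 draws guarantee 7 orange beads.

308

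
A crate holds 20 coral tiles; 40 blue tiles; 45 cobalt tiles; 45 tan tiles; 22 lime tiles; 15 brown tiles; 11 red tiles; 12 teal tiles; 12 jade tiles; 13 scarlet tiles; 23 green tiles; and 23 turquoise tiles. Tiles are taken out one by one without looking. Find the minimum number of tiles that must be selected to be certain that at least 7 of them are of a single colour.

73

An adversary could hand out at most 6 tiles per colour: 6 + 6 + 6 + 6 + 6 + 6 + 6 + 6 + 6 + 6 + 6 + 6 = 72 tiles and still no colour has 7.
By pigeonhole, one more tile lands in a colour already at 6, so 73 draws are enough and 72 are not.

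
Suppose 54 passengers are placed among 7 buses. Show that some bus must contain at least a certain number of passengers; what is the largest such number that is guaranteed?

The 7 buses are the holes and the 54 passengers are the pigeons.
If every bus held at most 7 passengers, the total would be at most 7 × 7 = 49, which is less than 54.
So some bus holds at least ⌈54/7⌉ = 8 passengers.

8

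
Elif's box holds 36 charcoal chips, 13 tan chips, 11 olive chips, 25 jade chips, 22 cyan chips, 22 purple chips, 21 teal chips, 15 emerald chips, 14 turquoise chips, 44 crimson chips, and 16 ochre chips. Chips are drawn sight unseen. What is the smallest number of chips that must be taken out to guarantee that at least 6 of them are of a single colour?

56

An adversary could hand out at most 5 chips per colour: 5 + 5 + 5 + 5 + 5 + 5 + 5 + 5 + 5 + 5 + 5 = 55 chips and still no colour has 6.
By the pigeonhole principle, one more chip lands in a colour already at 5, so 56 draws are enough and 55 are not.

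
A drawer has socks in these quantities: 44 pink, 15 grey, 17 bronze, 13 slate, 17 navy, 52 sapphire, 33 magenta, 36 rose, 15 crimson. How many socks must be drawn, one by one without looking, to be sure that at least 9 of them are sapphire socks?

199

In the worst case for collecting sapphire socks, every non-sapphire sock comes out first.
There are 44 + 15 + 17 + 13 + 17 + 33 + 36 + 15 = 190 non-sapphire socks altogether.
After those, each further sock must be sapphire, so 190 + 9 = 199 draws guarantee 9 sapphire socks.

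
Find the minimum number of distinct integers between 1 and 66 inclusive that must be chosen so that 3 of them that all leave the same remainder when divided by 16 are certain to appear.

33

The 16 residue classes mod 16 are the pigeonholes.
With 32 integers one could put 2 in each residue class and have no class reach 3.
The 33rd integer pushes some class to 3, so 16·2 + 1 = 33.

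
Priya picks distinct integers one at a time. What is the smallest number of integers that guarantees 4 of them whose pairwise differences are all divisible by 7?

Integers whose pairwise differences are multiples of 7 are exactly those sharing a remainder mod 7. Pigeonhole: the 7 residue classes mod 7 are the pigeonholes.
With 21 integers one could put 3 in each residue class and have no class reach 4.
The 22nd integer pushes some class to 4, so 7·3 + 1 = 22.

22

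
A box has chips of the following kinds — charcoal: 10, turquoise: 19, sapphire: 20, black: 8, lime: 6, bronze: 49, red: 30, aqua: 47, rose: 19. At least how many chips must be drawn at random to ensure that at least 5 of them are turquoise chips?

In the worst case for collecting turquoise chips, every non-turquoise chip comes out first.
There are 10 + 20 + 8 + 6 + 49 + 30 + 47 + 19 = 189 non-turquoise chips altogether.
After those, each further chip must be turquoise, so 189 + 5 = 194 draws guarantee 5 turquoise chips.

194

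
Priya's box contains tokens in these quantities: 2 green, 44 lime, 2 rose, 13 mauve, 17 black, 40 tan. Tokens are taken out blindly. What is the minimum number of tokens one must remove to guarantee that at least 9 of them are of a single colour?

37

By pigeonhole, put each drawn token into a box by colour. The largest draw with every box below 9 takes min(count, 8) from each colour; colours with fewer than 8 contribute all they have.
Σ min(cᵢ, 8) = 2 + 8 + 2 + 8 + 8 + 8 = 36.
Draw number 36 + 1 = 37 must push one box to 9.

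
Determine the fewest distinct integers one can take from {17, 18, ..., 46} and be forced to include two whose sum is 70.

A set avoiding the sum 70 can contain at most one of each pair {x, 70−x}, plus the 8 elements whose complement lies outside the range or equal to its own complement.
The integers 17, …, 35 (19 of them) are such a set: any two sum to at least 17+18 = 35 and at most 34+35 = 69 < 70.
Any 20th integer completes one of the 11 pairs, so 20 choices force a sum of 70.

20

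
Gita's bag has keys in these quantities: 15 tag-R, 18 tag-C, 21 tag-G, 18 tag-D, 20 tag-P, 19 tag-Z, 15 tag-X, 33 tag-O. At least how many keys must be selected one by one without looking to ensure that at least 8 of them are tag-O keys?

134

In the worst case for collecting tag-O keys, every non-tag-O key comes out first.
There are 15 + 18 + 21 + 18 + 20 + 19 + 15 = 126 non-tag-O keys altogether.
After those, each further key must be tag-O, so 126 + 8 = 134 draws guarantee 8 tag-O keys.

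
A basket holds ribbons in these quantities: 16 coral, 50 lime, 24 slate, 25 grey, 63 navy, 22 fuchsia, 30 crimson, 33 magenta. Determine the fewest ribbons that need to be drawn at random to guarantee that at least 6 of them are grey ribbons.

244

In the worst case for collecting grey ribbons, every non-grey ribbon comes out first.
There are 16 + 50 + 24 + 63 + 22 + 30 + 33 = 238 non-grey ribbons altogether.
After those, each further ribbon must be grey, so 238 + 6 = 244 draws guarantee 6 grey ribbons.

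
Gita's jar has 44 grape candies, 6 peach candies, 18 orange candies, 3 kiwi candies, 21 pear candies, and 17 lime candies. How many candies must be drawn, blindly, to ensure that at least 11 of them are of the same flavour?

Pigeonhole: put each drawn candy into a box by flavour. The largest draw with every box below 11 takes min(count, 10) from each flavour; flavours with fewer than 10 contribute all they have.
Σ min(cᵢ, 10) = 10 + 6 + 10 + 3 + 10 + 10 = 49.
Draw number 49 + 1 = 50 must push one box to 11.

50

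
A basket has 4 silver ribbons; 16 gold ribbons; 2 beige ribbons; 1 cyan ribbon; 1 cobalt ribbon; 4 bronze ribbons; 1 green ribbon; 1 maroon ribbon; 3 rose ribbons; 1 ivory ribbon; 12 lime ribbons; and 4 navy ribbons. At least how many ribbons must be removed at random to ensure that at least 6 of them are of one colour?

33

Pigeonhole: the 12 colours are the holes; the ribbons drawn are the pigeons.
To avoid 6 of any one colour, the worst case takes at most 5 of each colour, or every ribbon of a colour that has fewer than 5.
That gives 4 + 5 + 2 + 1 + 1 + 4 + 1 + 1 + 3 + 1 + 5 + 4 = 32 ribbons with no colour reaching 6.
The next ribbon forces some colour to 6, so 32 + 1 = 33.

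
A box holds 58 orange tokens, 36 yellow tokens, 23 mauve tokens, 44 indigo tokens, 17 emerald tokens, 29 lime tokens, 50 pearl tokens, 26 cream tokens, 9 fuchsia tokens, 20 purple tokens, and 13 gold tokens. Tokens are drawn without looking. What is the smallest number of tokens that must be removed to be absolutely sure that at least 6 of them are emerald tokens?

In the worst case for collecting emerald tokens, every non-emerald token comes out first.
There are 58 + 36 + 23 + 44 + 29 + 50 + 26 + 9 + 20 + 13 = 308 non-emerald tokens altogether.
After those, each further token must be emerald, so 308 + 6 = 314 draws guarantee 6 emerald tokens.

314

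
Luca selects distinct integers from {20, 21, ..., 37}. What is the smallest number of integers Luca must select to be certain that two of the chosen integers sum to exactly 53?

Group the elements by complementary pair {x, 53−x}: {20,33}, {21,32}, {22,31}, …, giving 7 two-element pairs and 4 integers whose partner 53−x falls outside [20,37].
Treating each of those 11 groups as a pigeonhole, one can pick one integer per group — 11 integers — with no two summing to 53.
The 12th integer lands in an occupied pair, forcing a sum of 53.

12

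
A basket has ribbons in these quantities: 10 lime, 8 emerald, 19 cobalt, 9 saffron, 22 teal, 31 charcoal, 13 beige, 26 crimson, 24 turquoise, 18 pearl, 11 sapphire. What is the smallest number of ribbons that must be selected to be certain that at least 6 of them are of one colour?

By the pigeonhole principle, put each drawn ribbon into a box by colour. The largest draw with every box below 6 takes min(count, 5) from each colour.
Σ min(cᵢ, 5) = 5 + 5 + 5 + 5 + 5 + 5 + 5 + 5 + 5 + 5 + 5 = 55.
Draw number 55 + 1 = 56 must push one box to 6.

56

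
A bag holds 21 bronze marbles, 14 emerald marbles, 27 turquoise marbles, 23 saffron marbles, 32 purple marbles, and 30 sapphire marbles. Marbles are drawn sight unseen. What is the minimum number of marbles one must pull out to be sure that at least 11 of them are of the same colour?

By the pigeonhole principle, the 6 colours are the holes; the marbles drawn are the pigeons.
To avoid 11 of any one colour, the worst case takes at most 10 of each colour.
That gives 10 + 10 + 10 + 10 + 10 + 10 = 60 marbles with no colour reaching 11.
The next marble forces some colour to 11, so 60 + 1 = 61.

61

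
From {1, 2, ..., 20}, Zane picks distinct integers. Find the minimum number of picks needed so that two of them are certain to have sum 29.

Group the elements by complementary pair {x, 29−x}: {9,20}, {10,19}, {11,18}, …, giving 6 two-element pairs and 8 integers whose partner 29−x falls outside [1,20].
By pigeonhole, treating each of those 14 groups as a pigeonhole, one can pick one integer per group — 14 integers — with no two summing to 29.
The 15th integer lands in an occupied pair, forcing a sum of 29.

15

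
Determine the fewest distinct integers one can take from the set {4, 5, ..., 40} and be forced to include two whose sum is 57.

Two chosen integers sum to 57 exactly when both halves of some pair {x, 57−x} with 17 ≤ x ≤ 57−x ≤ 40 are chosen — 12 such pairs.
The remaining 13 elements (those with no distinct partner in range) can never complete a 57-sum, so the worst case takes all of them and one from each pair: 13 + 12 = 25.
The 26th integer has to be the second member of some pair, so 25 + 1 = 26.

26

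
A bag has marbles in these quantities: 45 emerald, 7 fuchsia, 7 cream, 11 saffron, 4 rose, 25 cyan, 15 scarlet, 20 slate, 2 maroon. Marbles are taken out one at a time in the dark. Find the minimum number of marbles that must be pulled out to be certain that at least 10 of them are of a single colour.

An adversary could hand out at most 9 marbles per colour (4 colours run out sooner): 9 + 7 + 7 + 9 + 4 + 9 + 9 + 9 + 2 = 65 marbles and still no colour has 10.
By the pigeonhole principle, one more marble lands in a colour already at 9, so 66 draws are enough and 65 are not.

66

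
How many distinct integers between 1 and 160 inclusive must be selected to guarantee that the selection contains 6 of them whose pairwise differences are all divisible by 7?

Integers whose pairwise differences are multiples of 7 are exactly those sharing a remainder mod 7. Pigeonhole: the 7 residue classes mod 7 are the pigeonholes.
With 35 integers one could put 5 in each residue class and have no class reach 6.
The 36th integer pushes some class to 6, so 7·5 + 1 = 36.

36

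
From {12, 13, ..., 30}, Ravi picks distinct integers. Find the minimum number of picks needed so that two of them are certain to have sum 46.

Group the elements by complementary pair {x, 46−x}: {16,30}, {17,29}, {18,28}, …, giving 7 two-element pairs, the single value 23 (it cannot pair with itself since the integers are distinct), and 4 integers whose partner 46−x falls outside [12,30].
By the pigeonhole principle, treating each of those 12 groups as a pigeonhole, one can pick one integer per group — 12 integers — with no two summing to 46.
The 13th integer lands in an occupied pair, forcing a sum of 46.

13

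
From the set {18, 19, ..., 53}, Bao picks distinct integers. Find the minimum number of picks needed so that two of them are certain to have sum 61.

A set avoiding the sum 61 can contain at most one of each pair {x, 61−x}, plus the 10 elements whose complement lies outside the range.
The integers 31, …, 53 (23 of them) are such a set: any two sum to at least 31+32 = 63 > 61.
Any 24th integer completes one of the 13 pairs, so 24 choices force a sum of 61.

24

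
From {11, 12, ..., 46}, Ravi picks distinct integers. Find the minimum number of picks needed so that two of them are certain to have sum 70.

26

A set avoiding the sum 70 can contain at most one of each pair {x, 70−x}, plus the 14 elements whose complement lies outside the range or equal to its own complement.
The integers 11, …, 35 (25 of them) are such a set: any two sum to at least 11+12 = 23 and at most 34+35 = 69 < 70.
By the pigeonhole principle, any 26th integer completes one of the 11 pairs, so 26 choices force a sum of 70.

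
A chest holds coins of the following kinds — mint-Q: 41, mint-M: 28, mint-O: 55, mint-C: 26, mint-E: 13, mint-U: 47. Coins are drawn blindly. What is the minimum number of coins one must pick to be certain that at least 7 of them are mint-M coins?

In the worst case for collecting mint-M coins, every non-mint-M coin comes out first.
There are 41 + 55 + 26 + 13 + 47 = 182 non-mint-M coins altogether.
After those, each further coin must be mint-M, so 182 + 7 = 189 draws guarantee 7 mint-M coins.

189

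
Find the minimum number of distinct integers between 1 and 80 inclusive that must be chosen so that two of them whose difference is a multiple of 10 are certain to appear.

Integers whose pairwise differences are multiples of 10 are exactly those sharing a remainder mod 10. By the pigeonhole principle, the 10 residue classes mod 10 are the pigeonholes.
With 10 integers one could put 1 in each residue class and have no class reach 2.
The 11th integer pushes some class to 2, so 10·1 + 1 = 11.

11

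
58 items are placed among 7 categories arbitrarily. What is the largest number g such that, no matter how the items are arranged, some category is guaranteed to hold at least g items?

9

The 7 categories are the holes and the 58 items are the pigeons.
If every category held at most 8 items, the total would be at most 7 × 8 = 56, which is less than 58.
So some category holds at least ⌈58/7⌉ = 9 items.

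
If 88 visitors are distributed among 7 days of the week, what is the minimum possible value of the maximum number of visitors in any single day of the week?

By pigeonhole, the 7 days of the week are the holes and the 88 visitors are the pigeons.
If every day of the week held at most 12 visitors, the total would be at most 7 × 12 = 84, which is less than 88.
So some day of the week holds at least ⌈88/7⌉ = 13 visitors.

13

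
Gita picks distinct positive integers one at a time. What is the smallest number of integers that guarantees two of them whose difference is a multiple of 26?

Integers whose pairwise differences are multiples of 26 are exactly those sharing a remainder mod 26. By pigeonhole, the 26 residue classes mod 26 are the pigeonholes.
With 26 integers one could put 1 in each residue class and have no class reach 2.
The 27th integer pushes some class to 2, so 26·1 + 1 = 27.

27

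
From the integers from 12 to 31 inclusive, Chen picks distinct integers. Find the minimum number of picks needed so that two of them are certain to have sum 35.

15

A set avoiding the sum 35 can contain at most one of each pair {x, 35−x}, plus the 8 elements whose complement lies outside the range.
The integers 18, …, 31 (14 of them) are such a set: any two sum to at least 18+19 = 37 > 35.
Any 15th integer completes one of the 6 pairs, so 15 choices force a sum of 35.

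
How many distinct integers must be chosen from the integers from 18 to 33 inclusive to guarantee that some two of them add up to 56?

Two chosen integers sum to 56 exactly when both halves of some pair {x, 56−x} with 23 ≤ x ≤ 56−x ≤ 33 are chosen — 5 such pairs.
The remaining 6 elements (those with no distinct partner in range) can never complete a 56-sum, so the worst case takes all of them and one from each pair: 6 + 5 = 11.
By pigeonhole, the 12th integer has to be the second member of some pair, so 11 + 1 = 12.

12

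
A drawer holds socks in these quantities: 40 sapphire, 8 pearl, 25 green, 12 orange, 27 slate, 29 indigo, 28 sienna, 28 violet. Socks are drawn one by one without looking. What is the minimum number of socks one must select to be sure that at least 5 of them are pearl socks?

194

In the worst case for collecting pearl socks, every non-pearl sock comes out first.
There are 40 + 25 + 12 + 27 + 29 + 28 + 28 = 189 non-pearl socks altogether.
After those, each further sock must be pearl, so 189 + 5 = 194 draws guarantee 5 pearl socks.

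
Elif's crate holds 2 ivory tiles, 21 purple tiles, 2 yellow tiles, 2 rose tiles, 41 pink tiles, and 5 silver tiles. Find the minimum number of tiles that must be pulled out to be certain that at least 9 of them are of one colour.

Pigeonhole: put each drawn tile into a box by colour. The largest draw with every box below 9 takes min(count, 8) from each colour; colours with fewer than 8 contribute all they have.
Σ min(cᵢ, 8) = 2 + 8 + 2 + 2 + 8 + 5 = 27.
Draw number 27 + 1 = 28 must push one box to 9.

28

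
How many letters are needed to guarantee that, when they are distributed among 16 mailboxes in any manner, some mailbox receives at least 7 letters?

97

With 96 letters one could put exactly 6 in each of the 16 mailboxes, and no mailbox would reach 7.
One more letter must land in a mailbox that already has 6, giving it 7.
So 16 × 6 + 1 = 97 letters are required.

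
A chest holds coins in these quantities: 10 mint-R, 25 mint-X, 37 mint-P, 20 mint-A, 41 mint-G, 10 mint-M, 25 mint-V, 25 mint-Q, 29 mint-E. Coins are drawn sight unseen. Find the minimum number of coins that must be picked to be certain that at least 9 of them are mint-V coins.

In the worst case for collecting mint-V coins, every non-mint-V coin comes out first.
There are 10 + 25 + 37 + 20 + 41 + 10 + 25 + 29 = 197 non-mint-V coins altogether.
After those, each further coin must be mint-V, so 197 + 9 = 206 draws guarantee 9 mint-V coins.

206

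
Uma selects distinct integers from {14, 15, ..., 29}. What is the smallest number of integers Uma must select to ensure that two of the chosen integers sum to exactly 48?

Two chosen integers sum to 48 exactly when both halves of some pair {x, 48−x} with 19 ≤ x ≤ 48−x ≤ 29 are chosen — 5 such pairs.
The remaining 6 elements (those with no distinct partner in range) can never complete a 48-sum, so the worst case takes all of them and one from each pair: 6 + 5 = 11.
By the pigeonhole principle, the 12th integer has to be the second member of some pair, so 11 + 1 = 12.

12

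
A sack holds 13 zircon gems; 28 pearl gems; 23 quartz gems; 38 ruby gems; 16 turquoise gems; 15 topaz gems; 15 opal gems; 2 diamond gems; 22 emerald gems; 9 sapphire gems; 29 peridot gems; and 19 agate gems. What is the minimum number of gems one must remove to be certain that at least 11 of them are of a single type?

By pigeonhole, put each drawn gem into a box by type. The largest draw with every box below 11 takes min(count, 10) from each type; types with fewer than 10 contribute all they have.
Σ min(cᵢ, 10) = 10 + 10 + 10 + 10 + 10 + 10 + 10 + 2 + 10 + 9 + 10 + 10 = 111.
Draw number 111 + 1 = 112 must push one box to 11.

112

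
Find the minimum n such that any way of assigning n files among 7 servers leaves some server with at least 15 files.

With 98 files one could put exactly 14 in each of the 7 servers, and no server would reach 15.
One more file must land in a server that already has 14, giving it 15.
So 7 × 14 + 1 = 99 files are required.

99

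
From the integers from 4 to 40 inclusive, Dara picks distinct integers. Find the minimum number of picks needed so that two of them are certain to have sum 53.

A set avoiding the sum 53 can contain at most one of each pair {x, 53−x}, plus the 9 elements whose complement lies outside the range.
The integers 4, …, 26 (23 of them) are such a set: any two sum to at least 4+5 = 9 and at most 25+26 = 51 < 53.
By the pigeonhole principle, any 24th integer completes one of the 14 pairs, so 24 choices force a sum of 53.

24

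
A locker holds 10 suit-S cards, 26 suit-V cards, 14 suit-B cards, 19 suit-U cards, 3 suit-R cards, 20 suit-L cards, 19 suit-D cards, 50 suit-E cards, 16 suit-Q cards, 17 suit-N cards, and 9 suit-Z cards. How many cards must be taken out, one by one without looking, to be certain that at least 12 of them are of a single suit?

An adversary could hand out at most 11 cards per suit (suit-S, suit-R, suit-Z run out sooner): 10 + 11 + 11 + 11 + 3 + 11 + 11 + 11 + 11 + 11 + 9 = 110 cards and still no suit has 12.
One more card lands in a suit already at 11, so 111 draws are enough and 110 are not.

111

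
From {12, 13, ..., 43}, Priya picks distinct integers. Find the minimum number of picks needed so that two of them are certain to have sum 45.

22

A set avoiding the sum 45 can contain at most one of each pair {x, 45−x}, plus the 10 elements whose complement lies outside the range.
The integers 23, …, 43 (21 of them) are such a set: any two sum to at least 23+24 = 47 > 45.
By the pigeonhole principle, any 22nd integer completes one of the 11 pairs, so 22 choices force a sum of 45.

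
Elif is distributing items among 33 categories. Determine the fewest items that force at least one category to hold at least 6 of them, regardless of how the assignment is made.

With 165 items one could put exactly 5 in each of the 33 categories, and no category would reach 6.
Pigeonhole: one more item must land in a category that already has 5, giving it 6.
So 33 × 5 + 1 = 166 items are required.

166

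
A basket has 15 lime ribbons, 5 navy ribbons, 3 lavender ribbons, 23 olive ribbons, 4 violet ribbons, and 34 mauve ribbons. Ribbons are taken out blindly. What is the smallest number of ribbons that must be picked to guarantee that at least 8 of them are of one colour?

By pigeonhole, the 6 colours are the holes; the ribbons drawn are the pigeons.
To avoid 8 of any one colour, the worst case takes at most 7 of each colour, or every ribbon of a colour that has fewer than 7.
That gives 7 + 5 + 3 + 7 + 4 + 7 = 33 ribbons with no colour reaching 8.
The next ribbon forces some colour to 8, so 33 + 1 = 34.

34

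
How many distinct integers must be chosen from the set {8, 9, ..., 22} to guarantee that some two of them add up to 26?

Two chosen integers sum to 26 exactly when both halves of some pair {x, 26−x} with 8 ≤ x ≤ 26−x ≤ 18 are chosen — 5 such pairs.
The remaining 5 elements (those with no distinct partner in range) can never complete a 26-sum, so the worst case takes all of them and one from each pair: 5 + 5 = 10.
The 11th integer has to be the second member of some pair, so 10 + 1 = 11.

11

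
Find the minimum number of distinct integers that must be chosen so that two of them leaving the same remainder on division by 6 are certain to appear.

The 6 residue classes mod 6 are the pigeonholes.
With 6 integers one could put 1 in each residue class and have no class reach 2.
The 7th integer pushes some class to 2, so 6·1 + 1 = 7.

7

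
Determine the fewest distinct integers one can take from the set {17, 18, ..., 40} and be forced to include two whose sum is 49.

17

A set avoiding the sum 49 can contain at most one of each pair {x, 49−x}, plus the 8 elements whose complement lies outside the range.
The integers 25, …, 40 (16 of them) are such a set: any two sum to at least 25+26 = 51 > 49.
Any 17th integer completes one of the 8 pairs, so 17 choices force a sum of 49.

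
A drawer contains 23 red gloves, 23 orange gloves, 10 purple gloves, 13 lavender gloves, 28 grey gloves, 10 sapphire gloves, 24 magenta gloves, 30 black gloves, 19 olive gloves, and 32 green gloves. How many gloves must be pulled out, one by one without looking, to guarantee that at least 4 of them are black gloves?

186

In the worst case for collecting black gloves, every non-black glove comes out first.
There are 23 + 23 + 10 + 13 + 28 + 10 + 24 + 19 + 32 = 182 non-black gloves altogether.
After those, each further glove must be black, so 182 + 4 = 186 draws guarantee 4 black gloves.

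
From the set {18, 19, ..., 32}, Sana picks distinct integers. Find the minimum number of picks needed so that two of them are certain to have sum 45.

11

Group the elements by complementary pair {x, 45−x}: {18,27}, {19,26}, {20,25}, …, giving 5 two-element pairs and 5 integers whose partner 45−x falls outside [18,32].
Treating each of those 10 groups as a pigeonhole, one can pick one integer per group — 10 integers — with no two summing to 45.
The 11th integer lands in an occupied pair, forcing a sum of 45.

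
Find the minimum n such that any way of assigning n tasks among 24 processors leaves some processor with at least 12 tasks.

With 264 tasks one could put exactly 11 in each of the 24 processors, and no processor would reach 12.
One more task must land in a processor that already has 11, giving it 12.
So 24 × 11 + 1 = 265 tasks are required.

265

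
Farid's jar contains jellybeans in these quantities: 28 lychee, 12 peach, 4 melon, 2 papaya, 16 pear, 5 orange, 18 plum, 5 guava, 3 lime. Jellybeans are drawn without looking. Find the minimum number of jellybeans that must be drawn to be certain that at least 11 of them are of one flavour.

60

By the pigeonhole principle, put each drawn jellybean into a box by flavour. The largest draw with every box below 11 takes min(count, 10) from each flavour; flavours with fewer than 10 contribute all they have.
Σ min(cᵢ, 10) = 10 + 10 + 4 + 2 + 10 + 5 + 10 + 5 + 3 = 59.
Draw number 59 + 1 = 60 must push one box to 11.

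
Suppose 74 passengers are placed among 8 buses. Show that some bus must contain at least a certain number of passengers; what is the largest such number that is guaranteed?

10

The 8 buses are the holes and the 74 passengers are the pigeons.
If every bus held at most 9 passengers, the total would be at most 8 × 9 = 72, which is less than 74.
So some bus holds at least ⌈74/8⌉ = 10 passengers.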